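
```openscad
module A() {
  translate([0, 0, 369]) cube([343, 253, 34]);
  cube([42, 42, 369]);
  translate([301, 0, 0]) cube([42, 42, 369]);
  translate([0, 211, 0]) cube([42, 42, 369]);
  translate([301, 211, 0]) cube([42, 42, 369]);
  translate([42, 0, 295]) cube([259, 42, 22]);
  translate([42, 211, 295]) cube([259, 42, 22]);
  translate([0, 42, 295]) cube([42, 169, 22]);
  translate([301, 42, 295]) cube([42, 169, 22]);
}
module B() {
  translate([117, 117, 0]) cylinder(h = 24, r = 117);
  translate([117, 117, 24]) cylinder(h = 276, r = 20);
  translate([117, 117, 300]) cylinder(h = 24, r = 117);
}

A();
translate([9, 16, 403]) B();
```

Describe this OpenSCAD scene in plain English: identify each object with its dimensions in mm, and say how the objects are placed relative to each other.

A is a four-legged stool. The seat is a 343×253×34 mm slab whose top surface is at z = 403 mm; four square legs, each 42×42 mm in cross-section, run from the floor (z = 0) to the underside of the seat, each flush with a corner of the seat. Four stretchers, 42 mm wide and 22 mm tall, connect adjacent legs with their undersides at z = 295 mm, each running between the inner faces of the legs it joins and aligned with the legs' outer faces on the other axis.

B is a spool: two coaxial disc flanges of radius 117 mm and thickness 24 mm, joined by a core cylinder of radius 20 mm and height 276 mm. The lower flange rests on z = 0 and the three cylinders share a vertical axis.

The spool is on top of the stool.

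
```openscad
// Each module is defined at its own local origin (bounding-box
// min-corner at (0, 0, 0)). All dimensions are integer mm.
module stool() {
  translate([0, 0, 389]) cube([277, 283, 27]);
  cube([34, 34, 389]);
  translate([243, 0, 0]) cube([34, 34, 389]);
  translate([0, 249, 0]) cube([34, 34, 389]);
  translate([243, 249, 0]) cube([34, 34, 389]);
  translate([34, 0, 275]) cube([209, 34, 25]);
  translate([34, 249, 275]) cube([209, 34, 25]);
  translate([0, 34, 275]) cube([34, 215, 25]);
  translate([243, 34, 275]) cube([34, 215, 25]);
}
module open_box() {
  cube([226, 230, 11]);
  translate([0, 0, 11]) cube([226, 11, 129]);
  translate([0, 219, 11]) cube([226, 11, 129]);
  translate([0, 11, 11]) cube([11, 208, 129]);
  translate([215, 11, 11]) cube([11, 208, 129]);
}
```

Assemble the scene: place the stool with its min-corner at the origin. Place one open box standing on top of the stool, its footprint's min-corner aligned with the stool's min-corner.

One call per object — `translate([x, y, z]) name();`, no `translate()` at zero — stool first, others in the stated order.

stool();
translate([0, 0, 416]) open_box();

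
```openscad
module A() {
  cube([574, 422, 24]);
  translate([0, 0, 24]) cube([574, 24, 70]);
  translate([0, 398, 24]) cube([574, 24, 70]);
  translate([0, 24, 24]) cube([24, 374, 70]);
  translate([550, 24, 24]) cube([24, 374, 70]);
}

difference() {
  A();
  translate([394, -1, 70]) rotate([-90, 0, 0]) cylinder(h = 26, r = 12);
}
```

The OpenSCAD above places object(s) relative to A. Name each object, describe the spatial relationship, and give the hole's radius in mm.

A is an open box. The open box has a circular hole through its front wall. The hole's radius is 12 mm.

The subtracted cylinder has r = 12 mm.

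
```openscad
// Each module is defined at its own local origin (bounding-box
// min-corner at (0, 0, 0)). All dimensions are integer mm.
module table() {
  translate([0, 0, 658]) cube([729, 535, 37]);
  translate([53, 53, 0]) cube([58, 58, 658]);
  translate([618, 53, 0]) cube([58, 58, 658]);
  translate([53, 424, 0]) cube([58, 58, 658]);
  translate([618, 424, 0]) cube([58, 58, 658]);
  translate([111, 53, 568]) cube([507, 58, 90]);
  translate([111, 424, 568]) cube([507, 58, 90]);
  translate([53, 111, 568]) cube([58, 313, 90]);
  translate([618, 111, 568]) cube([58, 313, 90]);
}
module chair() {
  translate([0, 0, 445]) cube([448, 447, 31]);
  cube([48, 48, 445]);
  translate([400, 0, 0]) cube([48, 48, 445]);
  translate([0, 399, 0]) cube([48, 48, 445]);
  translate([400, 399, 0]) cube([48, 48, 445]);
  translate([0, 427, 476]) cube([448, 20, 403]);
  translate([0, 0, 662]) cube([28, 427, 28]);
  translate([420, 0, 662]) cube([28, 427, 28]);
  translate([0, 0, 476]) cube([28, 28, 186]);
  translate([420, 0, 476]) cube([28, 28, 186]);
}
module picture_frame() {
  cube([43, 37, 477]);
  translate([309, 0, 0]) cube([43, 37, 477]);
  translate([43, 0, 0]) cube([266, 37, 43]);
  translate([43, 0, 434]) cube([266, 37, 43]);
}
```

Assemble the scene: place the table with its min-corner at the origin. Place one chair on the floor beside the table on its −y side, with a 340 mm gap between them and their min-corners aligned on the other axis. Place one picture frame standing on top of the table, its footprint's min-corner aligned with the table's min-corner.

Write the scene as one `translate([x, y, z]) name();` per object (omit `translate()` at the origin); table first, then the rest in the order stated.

table();
translate([0, -787, 0]) chair();
translate([0, 0, 695]) picture_frame();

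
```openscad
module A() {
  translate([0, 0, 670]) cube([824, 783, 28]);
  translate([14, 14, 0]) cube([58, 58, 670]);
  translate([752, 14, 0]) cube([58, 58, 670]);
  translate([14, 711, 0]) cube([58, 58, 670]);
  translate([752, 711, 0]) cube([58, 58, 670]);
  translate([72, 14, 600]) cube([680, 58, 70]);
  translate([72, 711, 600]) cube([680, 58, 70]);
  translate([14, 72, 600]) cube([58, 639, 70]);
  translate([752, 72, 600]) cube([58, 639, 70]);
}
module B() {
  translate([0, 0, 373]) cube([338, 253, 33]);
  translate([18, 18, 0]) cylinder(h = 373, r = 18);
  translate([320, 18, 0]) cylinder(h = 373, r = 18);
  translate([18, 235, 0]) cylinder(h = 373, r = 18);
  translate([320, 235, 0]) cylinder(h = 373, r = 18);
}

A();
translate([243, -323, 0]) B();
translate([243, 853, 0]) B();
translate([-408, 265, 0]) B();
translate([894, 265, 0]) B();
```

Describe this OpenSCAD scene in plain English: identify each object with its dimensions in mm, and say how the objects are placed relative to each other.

A is a table with a 824×783 mm rectangular top, 28 mm thick, top surface at z = 698 mm, supported by four 58×58 mm square legs, each inset 14 mm from the nearest pair of top edges, running from the floor. Four apron rails, 58 mm thick and 70 mm tall, run between adjacent legs with their top edges flush with the underside of the top and their outer faces flush with the legs' outer faces.

B is a four-legged stool. The seat is 338×253 mm, 33 mm thick, top at z = 406 mm. It stands on four round legs, each 36 mm in diameter, from z = 0 to the seat underside, each leg's axis is inset half a diameter from the nearest pair of seat edges (so the leg's bounding box is flush with the corner).

Four stools sit around the table at the −y, +y, −x, +x sides.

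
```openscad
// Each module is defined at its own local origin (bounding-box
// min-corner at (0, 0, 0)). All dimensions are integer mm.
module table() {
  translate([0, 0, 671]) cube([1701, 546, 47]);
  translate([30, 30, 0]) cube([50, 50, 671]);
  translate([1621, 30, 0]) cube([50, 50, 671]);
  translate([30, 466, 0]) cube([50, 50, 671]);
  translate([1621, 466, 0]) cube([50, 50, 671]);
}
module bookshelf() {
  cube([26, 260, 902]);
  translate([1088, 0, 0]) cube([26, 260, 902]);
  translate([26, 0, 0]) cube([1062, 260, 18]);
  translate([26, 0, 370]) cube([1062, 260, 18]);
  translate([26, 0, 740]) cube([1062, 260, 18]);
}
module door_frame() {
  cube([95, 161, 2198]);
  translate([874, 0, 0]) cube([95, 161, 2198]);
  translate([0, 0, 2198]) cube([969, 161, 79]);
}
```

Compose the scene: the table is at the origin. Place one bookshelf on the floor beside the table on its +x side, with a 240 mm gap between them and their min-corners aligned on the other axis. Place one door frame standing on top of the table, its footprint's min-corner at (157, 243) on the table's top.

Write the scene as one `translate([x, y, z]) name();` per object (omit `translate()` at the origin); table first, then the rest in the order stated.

table();
translate([1941, 0, 0]) bookshelf();
translate([157, 243, 718]) door_frame();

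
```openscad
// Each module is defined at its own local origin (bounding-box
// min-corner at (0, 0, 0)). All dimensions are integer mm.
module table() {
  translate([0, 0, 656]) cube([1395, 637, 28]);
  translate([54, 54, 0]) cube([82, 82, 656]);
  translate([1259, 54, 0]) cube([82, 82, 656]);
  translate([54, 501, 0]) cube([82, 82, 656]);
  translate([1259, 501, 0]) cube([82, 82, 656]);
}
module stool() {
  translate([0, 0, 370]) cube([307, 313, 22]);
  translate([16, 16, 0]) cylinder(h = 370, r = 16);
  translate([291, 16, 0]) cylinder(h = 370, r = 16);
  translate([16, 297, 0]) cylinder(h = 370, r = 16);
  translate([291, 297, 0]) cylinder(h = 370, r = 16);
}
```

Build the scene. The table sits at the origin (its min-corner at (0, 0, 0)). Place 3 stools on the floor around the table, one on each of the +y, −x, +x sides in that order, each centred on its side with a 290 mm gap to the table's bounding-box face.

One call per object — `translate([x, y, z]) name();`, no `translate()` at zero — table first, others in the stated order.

table();
translate([544, 927, 0]) stool();
translate([-597, 162, 0]) stool();
translate([1685, 162, 0]) stool();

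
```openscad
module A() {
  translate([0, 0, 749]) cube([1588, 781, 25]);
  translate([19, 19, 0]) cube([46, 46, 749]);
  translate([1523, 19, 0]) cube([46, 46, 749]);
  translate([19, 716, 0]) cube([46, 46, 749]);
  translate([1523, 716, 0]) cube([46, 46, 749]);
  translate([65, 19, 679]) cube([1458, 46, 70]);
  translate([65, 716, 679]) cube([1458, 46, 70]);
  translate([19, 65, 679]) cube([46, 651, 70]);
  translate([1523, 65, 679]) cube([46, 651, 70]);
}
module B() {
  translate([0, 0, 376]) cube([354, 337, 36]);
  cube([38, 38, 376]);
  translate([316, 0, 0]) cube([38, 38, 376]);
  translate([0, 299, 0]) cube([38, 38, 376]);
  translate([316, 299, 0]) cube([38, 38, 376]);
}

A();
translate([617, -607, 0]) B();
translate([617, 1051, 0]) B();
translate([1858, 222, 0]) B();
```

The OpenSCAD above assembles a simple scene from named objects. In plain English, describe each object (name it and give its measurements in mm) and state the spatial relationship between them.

A is a table: top 1588 mm (x) × 781 mm (y), 25 mm thick, upper face at z = 774 mm, on four 46×46 mm square legs, each inset 19 mm from the nearest pair of top edges, running from z = 0 to the bottom of the top. Four apron rails, 46 mm thick and 70 mm tall, run between adjacent legs with their top edges flush with the underside of the top and their outer faces flush with the legs' outer faces.

B is a simple wooden stool: a rectangular seat 354 mm (x) by 337 mm (y), 36 mm thick, top face at z = 412 mm, on four square legs, each 38×38 mm in cross-section. The legs rest on z = 0, each flush with a corner of the seat.

Three stools sit around the table at the −y, +y, +x sides.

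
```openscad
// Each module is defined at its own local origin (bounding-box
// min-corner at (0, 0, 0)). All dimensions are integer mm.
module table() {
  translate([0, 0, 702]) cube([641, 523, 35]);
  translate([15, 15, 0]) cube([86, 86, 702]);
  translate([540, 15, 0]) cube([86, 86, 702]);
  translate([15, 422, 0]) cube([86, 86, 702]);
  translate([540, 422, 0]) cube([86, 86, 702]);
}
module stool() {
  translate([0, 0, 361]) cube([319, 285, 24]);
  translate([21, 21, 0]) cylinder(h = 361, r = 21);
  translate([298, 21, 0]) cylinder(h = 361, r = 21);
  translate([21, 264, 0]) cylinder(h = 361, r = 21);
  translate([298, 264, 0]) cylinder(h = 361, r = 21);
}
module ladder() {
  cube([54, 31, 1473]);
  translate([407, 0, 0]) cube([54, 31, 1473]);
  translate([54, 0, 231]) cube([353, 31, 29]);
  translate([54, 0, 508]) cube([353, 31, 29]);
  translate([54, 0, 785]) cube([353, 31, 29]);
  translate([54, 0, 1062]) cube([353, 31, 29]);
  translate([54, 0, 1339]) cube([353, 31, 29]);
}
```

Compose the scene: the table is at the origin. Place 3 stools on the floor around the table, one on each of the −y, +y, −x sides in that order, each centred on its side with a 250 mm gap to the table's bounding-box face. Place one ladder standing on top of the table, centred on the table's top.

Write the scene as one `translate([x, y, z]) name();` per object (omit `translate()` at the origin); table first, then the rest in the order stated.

table();
translate([161, -535, 0]) stool();
translate([161, 773, 0]) stool();
translate([-569, 119, 0]) stool();
translate([90, 246, 737]) ladder();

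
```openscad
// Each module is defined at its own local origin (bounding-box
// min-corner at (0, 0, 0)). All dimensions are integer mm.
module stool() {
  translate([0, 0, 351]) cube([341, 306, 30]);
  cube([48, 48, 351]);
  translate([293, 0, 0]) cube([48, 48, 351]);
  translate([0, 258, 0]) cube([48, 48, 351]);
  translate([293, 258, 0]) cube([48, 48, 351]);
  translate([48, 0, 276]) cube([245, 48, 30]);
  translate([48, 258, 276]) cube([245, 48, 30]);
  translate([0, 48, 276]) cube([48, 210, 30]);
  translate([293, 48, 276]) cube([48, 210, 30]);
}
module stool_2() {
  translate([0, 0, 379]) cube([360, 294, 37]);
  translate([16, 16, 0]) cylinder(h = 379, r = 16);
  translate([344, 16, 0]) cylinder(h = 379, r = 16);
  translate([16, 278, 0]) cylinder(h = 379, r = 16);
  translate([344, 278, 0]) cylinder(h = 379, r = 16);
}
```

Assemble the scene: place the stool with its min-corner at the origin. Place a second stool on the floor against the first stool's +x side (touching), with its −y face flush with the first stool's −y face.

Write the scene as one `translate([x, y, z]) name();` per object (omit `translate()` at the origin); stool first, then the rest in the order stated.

stool();
translate([341, 0, 0]) stool_2();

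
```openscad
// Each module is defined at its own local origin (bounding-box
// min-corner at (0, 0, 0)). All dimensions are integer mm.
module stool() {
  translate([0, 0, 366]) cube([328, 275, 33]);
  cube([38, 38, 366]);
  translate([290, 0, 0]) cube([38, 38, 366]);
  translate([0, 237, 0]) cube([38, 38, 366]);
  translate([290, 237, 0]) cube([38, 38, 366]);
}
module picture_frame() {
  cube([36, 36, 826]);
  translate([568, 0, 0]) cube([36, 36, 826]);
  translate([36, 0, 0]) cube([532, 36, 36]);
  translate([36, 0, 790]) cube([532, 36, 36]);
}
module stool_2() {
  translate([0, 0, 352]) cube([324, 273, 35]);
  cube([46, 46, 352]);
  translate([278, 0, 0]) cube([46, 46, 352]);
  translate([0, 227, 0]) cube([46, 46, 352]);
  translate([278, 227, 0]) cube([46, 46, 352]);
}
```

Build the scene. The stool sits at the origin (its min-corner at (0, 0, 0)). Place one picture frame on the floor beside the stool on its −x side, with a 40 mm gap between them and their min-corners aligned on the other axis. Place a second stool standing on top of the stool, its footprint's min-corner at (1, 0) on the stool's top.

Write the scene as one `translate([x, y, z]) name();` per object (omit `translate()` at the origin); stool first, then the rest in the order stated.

stool();
translate([-644, 0, 0]) picture_frame();
translate([1, 0, 399]) stool_2();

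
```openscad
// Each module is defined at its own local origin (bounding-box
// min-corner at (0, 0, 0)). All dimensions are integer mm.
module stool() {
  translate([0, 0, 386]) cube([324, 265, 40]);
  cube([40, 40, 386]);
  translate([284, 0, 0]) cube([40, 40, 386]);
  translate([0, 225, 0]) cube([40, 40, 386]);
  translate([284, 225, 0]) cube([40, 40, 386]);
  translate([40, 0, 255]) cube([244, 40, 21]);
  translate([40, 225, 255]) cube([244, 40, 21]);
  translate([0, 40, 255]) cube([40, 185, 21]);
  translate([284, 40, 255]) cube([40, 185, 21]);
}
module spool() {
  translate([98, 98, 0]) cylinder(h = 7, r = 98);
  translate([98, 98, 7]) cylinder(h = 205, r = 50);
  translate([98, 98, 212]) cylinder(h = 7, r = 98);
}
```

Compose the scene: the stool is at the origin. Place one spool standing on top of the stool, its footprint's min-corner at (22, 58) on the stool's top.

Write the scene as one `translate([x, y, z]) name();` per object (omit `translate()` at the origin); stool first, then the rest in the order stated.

stool();
translate([22, 58, 426]) spool();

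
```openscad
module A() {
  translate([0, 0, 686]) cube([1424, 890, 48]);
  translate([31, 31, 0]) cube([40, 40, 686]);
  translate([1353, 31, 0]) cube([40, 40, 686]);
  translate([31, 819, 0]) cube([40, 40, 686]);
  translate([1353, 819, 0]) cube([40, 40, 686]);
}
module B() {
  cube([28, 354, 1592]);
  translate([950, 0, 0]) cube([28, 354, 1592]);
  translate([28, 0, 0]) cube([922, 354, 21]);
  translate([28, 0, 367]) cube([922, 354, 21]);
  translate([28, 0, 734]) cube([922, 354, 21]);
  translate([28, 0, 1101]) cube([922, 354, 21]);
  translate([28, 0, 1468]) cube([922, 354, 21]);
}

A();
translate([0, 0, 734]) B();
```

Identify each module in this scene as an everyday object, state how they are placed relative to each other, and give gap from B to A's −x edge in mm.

The bookshelf's min-x is at 0; the table's min-x is 0; gap = 0 mm.

A is a table. B is a bookshelf. The bookshelf is on top of the table. The gap from the bookshelf to the table's −x edge is 0 mm.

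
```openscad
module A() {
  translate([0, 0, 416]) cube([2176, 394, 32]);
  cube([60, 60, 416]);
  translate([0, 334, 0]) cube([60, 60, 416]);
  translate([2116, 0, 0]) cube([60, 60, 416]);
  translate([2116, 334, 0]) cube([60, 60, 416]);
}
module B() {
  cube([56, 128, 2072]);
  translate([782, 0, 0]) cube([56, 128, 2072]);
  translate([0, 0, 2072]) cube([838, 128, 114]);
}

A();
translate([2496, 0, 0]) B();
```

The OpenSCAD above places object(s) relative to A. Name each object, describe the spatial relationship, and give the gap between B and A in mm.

A is a bench. B is a door frame. The door frame is on the floor beside the bench on its +x side. The gap between the door frame and the bench is 320 mm.

The door frame's nearest face is 320 mm from the bench's +x face.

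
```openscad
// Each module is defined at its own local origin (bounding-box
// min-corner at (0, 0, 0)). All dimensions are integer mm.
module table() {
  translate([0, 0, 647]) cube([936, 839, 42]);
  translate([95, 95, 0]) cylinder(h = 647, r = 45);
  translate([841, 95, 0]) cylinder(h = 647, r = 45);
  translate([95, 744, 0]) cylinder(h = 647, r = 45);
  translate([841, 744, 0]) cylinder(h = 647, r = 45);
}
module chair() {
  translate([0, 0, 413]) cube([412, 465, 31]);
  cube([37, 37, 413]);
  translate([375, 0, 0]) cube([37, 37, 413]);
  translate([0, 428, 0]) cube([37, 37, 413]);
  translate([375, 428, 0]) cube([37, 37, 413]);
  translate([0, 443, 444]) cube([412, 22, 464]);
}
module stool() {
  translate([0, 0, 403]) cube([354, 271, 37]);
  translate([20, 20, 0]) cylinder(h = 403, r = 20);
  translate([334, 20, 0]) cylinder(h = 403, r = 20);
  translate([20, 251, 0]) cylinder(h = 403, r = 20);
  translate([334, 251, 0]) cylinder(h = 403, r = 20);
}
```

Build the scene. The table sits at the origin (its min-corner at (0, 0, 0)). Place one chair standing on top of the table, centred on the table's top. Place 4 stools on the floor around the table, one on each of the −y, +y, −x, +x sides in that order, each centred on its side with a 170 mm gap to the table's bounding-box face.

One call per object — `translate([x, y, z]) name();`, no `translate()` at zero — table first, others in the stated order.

table();
translate([262, 187, 689]) chair();
translate([291, -441, 0]) stool();
translate([291, 1009, 0]) stool();
translate([-524, 284, 0]) stool();
translate([1106, 284, 0]) stool();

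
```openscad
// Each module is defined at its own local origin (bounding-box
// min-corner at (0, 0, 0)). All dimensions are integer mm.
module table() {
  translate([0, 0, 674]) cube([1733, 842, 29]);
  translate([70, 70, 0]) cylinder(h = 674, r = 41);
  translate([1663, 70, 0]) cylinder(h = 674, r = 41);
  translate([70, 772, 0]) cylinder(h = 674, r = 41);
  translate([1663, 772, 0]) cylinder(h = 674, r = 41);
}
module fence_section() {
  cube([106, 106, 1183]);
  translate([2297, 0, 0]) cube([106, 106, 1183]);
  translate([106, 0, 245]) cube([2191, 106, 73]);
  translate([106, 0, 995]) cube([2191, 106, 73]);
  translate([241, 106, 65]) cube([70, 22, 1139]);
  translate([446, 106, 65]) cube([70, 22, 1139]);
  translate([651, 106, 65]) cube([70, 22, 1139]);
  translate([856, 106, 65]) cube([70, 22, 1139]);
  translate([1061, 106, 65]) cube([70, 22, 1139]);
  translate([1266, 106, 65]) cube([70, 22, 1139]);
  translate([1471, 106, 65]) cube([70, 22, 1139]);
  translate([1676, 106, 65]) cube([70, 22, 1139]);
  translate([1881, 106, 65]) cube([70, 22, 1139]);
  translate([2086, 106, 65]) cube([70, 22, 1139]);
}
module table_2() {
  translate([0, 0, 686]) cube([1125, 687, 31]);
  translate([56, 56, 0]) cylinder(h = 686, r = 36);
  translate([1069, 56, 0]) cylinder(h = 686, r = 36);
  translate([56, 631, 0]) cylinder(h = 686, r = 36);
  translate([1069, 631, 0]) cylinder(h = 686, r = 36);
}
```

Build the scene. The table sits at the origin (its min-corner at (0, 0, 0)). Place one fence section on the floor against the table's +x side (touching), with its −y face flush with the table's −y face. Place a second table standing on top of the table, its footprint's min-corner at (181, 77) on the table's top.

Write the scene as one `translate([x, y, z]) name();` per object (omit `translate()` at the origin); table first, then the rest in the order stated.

table();
translate([1733, 0, 0]) fence_section();
translate([181, 77, 703]) table_2();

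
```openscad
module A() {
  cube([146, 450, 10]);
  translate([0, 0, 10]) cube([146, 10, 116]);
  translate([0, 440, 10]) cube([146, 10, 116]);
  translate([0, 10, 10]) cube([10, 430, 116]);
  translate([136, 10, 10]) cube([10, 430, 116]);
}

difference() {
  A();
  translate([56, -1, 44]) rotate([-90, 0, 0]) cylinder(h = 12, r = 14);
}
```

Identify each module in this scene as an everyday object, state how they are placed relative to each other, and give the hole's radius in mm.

The subtracted cylinder has r = 14 mm.

A is an open box. The open box has a circular hole through its front wall. The hole's radius is 14 mm.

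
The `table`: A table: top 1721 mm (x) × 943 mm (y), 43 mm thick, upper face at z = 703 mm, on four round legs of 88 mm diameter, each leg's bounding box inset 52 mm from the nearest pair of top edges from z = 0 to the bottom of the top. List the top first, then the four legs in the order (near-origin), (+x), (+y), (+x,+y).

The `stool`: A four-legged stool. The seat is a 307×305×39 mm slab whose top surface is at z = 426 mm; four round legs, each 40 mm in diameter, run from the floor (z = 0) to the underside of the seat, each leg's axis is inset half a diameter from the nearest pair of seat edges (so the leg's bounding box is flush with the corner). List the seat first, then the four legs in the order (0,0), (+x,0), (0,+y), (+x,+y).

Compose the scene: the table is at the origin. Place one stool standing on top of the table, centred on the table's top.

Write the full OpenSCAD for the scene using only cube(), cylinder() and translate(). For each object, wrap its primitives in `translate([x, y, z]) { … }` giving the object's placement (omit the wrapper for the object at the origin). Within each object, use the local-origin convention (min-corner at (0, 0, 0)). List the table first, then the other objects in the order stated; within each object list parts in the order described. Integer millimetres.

translate([0, 0, 660]) cube([1721, 943, 43]);
translate([96, 96, 0]) cylinder(h = 660, r = 44);
translate([1625, 96, 0]) cylinder(h = 660, r = 44);
translate([96, 847, 0]) cylinder(h = 660, r = 44);
translate([1625, 847, 0]) cylinder(h = 660, r = 44);
translate([707, 319, 703]) {
  translate([0, 0, 387]) cube([307, 305, 39]);
  translate([20, 20, 0]) cylinder(h = 387, r = 20);
  translate([287, 20, 0]) cylinder(h = 387, r = 20);
  translate([20, 285, 0]) cylinder(h = 387, r = 20);
  translate([287, 285, 0]) cylinder(h = 387, r = 20);
}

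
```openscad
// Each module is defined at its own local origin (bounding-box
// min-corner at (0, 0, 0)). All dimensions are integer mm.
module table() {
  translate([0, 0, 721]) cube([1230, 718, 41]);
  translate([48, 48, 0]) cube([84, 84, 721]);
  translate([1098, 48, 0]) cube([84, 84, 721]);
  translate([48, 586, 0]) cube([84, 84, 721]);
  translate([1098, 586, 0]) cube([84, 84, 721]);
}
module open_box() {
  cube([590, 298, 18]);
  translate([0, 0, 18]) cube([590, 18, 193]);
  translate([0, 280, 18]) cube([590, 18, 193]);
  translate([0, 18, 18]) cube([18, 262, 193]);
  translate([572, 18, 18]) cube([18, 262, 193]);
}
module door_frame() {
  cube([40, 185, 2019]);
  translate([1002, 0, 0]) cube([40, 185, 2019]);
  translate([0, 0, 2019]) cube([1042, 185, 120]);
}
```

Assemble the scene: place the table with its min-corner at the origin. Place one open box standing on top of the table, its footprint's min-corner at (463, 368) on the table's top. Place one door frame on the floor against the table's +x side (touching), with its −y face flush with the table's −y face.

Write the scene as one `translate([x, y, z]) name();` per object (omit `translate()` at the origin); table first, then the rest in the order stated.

table();
translate([463, 368, 762]) open_box();
translate([1230, 0, 0]) door_frame();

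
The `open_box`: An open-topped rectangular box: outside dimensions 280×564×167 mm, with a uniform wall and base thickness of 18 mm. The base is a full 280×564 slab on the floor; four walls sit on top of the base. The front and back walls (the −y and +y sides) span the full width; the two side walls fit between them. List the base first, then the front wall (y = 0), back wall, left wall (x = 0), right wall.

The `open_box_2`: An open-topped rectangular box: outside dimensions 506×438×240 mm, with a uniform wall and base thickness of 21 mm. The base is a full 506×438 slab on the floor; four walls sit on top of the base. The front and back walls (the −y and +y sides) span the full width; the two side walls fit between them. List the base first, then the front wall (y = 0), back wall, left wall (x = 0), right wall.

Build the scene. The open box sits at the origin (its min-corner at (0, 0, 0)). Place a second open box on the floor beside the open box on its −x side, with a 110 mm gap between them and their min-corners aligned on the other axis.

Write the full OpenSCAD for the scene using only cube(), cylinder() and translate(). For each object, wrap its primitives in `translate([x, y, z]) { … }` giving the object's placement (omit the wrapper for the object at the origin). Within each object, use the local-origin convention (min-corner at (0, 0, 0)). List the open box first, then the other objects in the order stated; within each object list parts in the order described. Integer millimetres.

cube([280, 564, 18]);
translate([0, 0, 18]) cube([280, 18, 149]);
translate([0, 546, 18]) cube([280, 18, 149]);
translate([0, 18, 18]) cube([18, 528, 149]);
translate([262, 18, 18]) cube([18, 528, 149]);
translate([-616, 0, 0]) {
  cube([506, 438, 21]);
  translate([0, 0, 21]) cube([506, 21, 219]);
  translate([0, 417, 21]) cube([506, 21, 219]);
  translate([0, 21, 21]) cube([21, 396, 219]);
  translate([485, 21, 21]) cube([21, 396, 219]);
}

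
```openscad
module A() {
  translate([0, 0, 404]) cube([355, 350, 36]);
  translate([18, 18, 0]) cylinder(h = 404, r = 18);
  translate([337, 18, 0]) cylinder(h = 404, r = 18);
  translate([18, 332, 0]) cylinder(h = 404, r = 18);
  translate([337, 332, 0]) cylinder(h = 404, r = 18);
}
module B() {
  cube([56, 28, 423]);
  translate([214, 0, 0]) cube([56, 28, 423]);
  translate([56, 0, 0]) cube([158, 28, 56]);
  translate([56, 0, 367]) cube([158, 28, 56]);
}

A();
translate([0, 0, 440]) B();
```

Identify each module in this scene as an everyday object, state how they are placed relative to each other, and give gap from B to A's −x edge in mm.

A is a stool. B is a picture frame. The picture frame is on top of the stool. The gap from the picture frame to the stool's −x edge is 0 mm.

The picture frame's min-x is at 0; the stool's min-x is 0; gap = 0 mm.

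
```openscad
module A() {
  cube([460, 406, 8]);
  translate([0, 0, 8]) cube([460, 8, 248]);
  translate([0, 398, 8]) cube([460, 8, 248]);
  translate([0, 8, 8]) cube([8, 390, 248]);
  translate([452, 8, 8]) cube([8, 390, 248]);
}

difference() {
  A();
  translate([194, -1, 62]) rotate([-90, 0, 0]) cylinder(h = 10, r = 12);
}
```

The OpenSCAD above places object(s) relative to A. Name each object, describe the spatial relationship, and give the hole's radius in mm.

The subtracted cylinder has r = 12 mm.

A is an open box. The open box has a circular hole through its front wall. The hole's radius is 12 mm.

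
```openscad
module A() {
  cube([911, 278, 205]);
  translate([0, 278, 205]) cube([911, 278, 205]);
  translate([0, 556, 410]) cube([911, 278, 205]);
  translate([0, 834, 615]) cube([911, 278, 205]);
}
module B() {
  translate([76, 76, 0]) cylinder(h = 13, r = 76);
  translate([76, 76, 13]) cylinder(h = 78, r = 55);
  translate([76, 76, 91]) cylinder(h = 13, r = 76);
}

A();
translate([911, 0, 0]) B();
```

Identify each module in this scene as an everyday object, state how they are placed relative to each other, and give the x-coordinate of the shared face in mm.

The staircase's +x face and the spool's −x face are both at x = 911 mm.

A is a staircase. B is a spool. The spool is against the staircase's +x side, with their −y faces flush. The x-coordinate of the shared face is 911 mm.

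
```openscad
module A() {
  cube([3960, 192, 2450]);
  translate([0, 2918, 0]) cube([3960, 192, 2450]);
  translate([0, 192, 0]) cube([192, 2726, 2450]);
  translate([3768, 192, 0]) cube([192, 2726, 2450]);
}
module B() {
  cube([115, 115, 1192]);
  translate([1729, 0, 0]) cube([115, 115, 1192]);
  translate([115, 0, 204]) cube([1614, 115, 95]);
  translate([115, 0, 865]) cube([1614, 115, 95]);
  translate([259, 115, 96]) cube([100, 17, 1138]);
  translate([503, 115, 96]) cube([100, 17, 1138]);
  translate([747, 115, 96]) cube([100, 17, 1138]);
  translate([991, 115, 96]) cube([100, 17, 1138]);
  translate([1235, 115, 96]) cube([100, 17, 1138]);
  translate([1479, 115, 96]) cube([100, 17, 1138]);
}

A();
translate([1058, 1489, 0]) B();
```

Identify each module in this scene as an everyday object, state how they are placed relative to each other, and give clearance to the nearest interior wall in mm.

Clearances: x = 866, y = 1297; minimum 866 mm.

A is a house frame. B is a fence section. The fence section sits inside the house frame, centred. The clearance to the nearest interior wall is 866 mm.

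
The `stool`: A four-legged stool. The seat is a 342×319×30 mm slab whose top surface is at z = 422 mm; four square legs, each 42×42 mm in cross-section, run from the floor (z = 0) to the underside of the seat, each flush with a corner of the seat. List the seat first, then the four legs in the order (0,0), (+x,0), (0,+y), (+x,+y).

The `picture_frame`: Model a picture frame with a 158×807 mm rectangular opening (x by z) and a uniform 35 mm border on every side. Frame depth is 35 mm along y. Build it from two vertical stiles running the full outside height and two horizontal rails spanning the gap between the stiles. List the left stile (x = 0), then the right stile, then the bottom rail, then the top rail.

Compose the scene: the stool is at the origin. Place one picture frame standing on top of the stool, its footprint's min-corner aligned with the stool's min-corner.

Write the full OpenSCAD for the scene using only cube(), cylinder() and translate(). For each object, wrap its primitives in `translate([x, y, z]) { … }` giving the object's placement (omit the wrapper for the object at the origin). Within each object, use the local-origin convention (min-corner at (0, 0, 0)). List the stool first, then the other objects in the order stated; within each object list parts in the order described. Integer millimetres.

translate([0, 0, 392]) cube([342, 319, 30]);
cube([42, 42, 392]);
translate([300, 0, 0]) cube([42, 42, 392]);
translate([0, 277, 0]) cube([42, 42, 392]);
translate([300, 277, 0]) cube([42, 42, 392]);
translate([0, 0, 422]) {
  cube([35, 35, 877]);
  translate([193, 0, 0]) cube([35, 35, 877]);
  translate([35, 0, 0]) cube([158, 35, 35]);
  translate([35, 0, 842]) cube([158, 35, 35]);
}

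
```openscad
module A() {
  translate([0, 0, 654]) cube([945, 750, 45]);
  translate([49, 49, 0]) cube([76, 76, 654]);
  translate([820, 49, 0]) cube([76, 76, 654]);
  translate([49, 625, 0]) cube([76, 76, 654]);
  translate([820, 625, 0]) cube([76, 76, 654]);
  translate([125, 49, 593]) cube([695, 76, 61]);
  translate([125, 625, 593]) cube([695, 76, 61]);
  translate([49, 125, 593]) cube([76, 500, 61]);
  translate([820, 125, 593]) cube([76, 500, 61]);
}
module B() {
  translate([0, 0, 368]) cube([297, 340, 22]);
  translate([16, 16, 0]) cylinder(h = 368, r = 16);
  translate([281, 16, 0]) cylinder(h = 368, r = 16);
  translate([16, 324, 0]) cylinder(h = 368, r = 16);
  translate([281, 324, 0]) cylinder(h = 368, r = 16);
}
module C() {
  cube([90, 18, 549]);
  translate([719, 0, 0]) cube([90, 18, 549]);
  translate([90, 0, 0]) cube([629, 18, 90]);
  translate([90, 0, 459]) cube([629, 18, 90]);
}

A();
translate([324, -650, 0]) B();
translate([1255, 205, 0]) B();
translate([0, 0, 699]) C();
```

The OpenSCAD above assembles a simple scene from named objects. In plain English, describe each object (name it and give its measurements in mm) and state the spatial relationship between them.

A is a rectangular dining table. The top is 945×750×45 mm with its upper surface at z = 699 mm. It stands on four 76×76 mm square legs, each inset 49 mm from the nearest pair of top edges, running from the floor to the underside of the top. Four apron rails, 76 mm thick and 61 mm tall, run between adjacent legs with their top edges flush with the underside of the top and their outer faces flush with the legs' outer faces.

B is a four-legged stool. The seat is a 297×340×22 mm slab whose top surface is at z = 390 mm; four round legs, each 32 mm in diameter, run from the floor (z = 0) to the underside of the seat, each leg's axis is inset half a diameter from the nearest pair of seat edges (so the leg's bounding box is flush with the corner).

C is a picture frame with a 629×369 mm rectangular opening (x by z) and a uniform 90 mm border on every side. Frame depth is 18 mm along y. It is built from two vertical stiles running the full outside height and two horizontal rails spanning the gap between the stiles.

Two stools sit around the table at the −y, +x sides. The picture frame is on top of the table.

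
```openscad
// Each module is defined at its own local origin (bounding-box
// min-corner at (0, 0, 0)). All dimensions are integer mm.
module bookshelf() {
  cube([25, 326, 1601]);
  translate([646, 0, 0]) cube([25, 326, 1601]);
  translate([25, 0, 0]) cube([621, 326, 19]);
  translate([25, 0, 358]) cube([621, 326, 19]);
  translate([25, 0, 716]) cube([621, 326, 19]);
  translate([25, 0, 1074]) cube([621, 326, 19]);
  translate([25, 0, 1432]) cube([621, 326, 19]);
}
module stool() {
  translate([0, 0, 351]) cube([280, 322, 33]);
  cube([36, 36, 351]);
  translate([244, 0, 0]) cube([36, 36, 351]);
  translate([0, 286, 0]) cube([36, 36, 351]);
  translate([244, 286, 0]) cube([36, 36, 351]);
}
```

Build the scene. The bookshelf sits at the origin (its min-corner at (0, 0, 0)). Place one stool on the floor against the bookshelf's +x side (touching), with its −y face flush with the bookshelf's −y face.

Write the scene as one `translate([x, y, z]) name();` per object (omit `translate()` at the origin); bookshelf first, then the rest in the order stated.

bookshelf();
translate([671, 0, 0]) stool();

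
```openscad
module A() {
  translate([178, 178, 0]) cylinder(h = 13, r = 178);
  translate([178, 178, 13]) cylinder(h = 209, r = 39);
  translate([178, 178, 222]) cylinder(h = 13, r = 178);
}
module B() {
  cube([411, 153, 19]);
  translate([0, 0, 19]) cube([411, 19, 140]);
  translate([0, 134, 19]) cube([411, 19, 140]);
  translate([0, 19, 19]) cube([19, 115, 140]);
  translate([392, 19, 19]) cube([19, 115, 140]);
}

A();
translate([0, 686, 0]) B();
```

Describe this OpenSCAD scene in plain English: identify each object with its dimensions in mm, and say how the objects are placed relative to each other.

A is a spool: two coaxial disc flanges of radius 178 mm and thickness 13 mm, joined by a core cylinder of radius 39 mm and height 209 mm. The lower flange rests on z = 0 and the three cylinders share a vertical axis.

B is an open-topped rectangular box: outside dimensions 411×153×159 mm, with a uniform wall and base thickness of 19 mm. The base is a full 411×153 slab on the floor; four walls sit on top of the base. The front and back walls (the −y and +y sides) span the full width; the two side walls fit between them.

The open box is on the floor beside the spool on its +y side.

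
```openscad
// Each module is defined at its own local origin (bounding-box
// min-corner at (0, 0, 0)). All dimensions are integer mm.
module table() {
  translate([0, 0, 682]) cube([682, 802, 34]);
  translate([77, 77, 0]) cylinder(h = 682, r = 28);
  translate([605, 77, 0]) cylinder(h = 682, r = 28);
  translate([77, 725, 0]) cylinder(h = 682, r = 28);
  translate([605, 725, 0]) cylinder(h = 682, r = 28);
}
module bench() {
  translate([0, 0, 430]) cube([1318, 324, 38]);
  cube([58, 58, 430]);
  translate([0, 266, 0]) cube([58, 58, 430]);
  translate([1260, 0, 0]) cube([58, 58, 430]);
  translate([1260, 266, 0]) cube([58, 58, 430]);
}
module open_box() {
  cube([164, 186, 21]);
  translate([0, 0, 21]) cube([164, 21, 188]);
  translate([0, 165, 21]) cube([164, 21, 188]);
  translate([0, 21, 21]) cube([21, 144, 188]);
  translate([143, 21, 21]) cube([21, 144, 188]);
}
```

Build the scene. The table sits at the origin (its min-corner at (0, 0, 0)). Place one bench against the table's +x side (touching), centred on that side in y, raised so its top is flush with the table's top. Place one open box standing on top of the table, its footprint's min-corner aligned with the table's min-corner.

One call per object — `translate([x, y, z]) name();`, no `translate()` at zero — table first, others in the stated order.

table();
translate([682, 239, 248]) bench();
translate([0, 0, 716]) open_box();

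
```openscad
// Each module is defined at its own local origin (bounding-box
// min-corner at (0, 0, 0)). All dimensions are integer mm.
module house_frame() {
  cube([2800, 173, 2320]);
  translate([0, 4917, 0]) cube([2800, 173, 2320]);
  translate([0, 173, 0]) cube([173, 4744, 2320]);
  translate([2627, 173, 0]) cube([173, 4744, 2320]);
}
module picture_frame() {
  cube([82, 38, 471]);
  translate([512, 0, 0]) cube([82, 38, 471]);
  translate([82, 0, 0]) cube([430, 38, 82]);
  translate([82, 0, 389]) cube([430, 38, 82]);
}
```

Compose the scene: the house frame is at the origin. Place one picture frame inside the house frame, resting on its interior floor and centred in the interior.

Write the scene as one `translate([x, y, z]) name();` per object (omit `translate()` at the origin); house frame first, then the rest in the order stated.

house_frame();
translate([1103, 2526, 0]) picture_frame();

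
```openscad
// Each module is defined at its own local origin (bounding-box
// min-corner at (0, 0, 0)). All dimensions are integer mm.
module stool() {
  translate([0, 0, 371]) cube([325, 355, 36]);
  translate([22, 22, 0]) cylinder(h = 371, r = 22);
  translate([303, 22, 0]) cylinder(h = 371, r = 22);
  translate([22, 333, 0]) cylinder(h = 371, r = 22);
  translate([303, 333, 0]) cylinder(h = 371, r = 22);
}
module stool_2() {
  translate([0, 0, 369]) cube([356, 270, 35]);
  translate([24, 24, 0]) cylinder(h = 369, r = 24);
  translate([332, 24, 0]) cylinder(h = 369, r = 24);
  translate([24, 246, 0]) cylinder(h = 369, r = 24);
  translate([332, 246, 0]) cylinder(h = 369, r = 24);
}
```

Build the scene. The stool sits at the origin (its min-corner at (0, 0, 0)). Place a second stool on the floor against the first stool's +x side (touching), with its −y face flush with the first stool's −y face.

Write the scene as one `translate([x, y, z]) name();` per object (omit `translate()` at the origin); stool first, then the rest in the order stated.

stool();
translate([325, 0, 0]) stool_2();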